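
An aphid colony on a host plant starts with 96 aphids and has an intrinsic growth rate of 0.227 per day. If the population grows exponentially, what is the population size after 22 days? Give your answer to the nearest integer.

14162 aphids

N(t) = N₀·e^(rt) = 96 × e^(0.227×22) = 96 × e^4.994.
e^4.994 ≈ 147.53, so N ≈ 96 × 147.53 = 14162.4.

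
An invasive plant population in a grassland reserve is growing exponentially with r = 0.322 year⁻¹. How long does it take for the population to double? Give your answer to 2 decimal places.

Doubling time t_d = ln(2)/r = 0.6931/0.322 = 2.1526.

2.15 years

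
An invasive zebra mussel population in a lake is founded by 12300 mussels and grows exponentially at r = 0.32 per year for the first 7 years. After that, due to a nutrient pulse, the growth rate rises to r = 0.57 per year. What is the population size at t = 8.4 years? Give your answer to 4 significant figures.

256600 mussels

Phase 1: N(7) = 12300·e^(0.32×7) = 12300·e^2.24 = 115538.
Phase 2 runs for 8.4 − 7 = 1.4 years at r = 0.57.
N(8.4) = 115538·e^(0.57×1.4) = 115538·e^0.798 = 256621.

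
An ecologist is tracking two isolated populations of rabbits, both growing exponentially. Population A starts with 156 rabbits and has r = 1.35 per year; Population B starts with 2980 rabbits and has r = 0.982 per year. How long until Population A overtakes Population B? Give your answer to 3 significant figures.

Set 156·e^(1.35t) = 2980·e^(0.982t).
e^((1.35 − 0.982)t) = 2980/156 → e^(0.368·t) = 19.103.
0.368·t = ln(19.103) = 2.9498, so t = 2.9498/0.368 = 8.0158.

8.02 years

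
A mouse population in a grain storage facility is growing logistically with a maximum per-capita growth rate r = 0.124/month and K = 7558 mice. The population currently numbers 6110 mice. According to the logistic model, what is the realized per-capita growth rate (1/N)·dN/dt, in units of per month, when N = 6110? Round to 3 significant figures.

0.0238 per month

(1/N)·dN/dt = r(1 − N/K) = 0.124 × (1 − 6110/7558).
= 0.124 × 0.19159 = 0.023757.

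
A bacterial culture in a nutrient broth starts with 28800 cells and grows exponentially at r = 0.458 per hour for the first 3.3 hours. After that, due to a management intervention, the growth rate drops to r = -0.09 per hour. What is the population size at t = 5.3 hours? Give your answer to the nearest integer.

Phase 1: N(3.3) = 28800·e^(0.458×3.3) = 28800·e^1.511 = 130552.
Phase 2 runs for 5.3 − 3.3 = 2 hours at r = -0.09.
N(5.3) = 130552·e^(-0.09×2) = 130552·e^-0.18 = 109047.

109047 cells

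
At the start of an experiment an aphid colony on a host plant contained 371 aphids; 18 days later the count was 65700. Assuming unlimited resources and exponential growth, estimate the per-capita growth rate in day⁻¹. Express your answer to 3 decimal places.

0.288 per day

From N(t) = N₀·e^(rt): e^(r·18) = 65700/371 = 177.09.
r·18 = ln(177.09) = 5.1767, so r = 5.1767/18 = 0.28759.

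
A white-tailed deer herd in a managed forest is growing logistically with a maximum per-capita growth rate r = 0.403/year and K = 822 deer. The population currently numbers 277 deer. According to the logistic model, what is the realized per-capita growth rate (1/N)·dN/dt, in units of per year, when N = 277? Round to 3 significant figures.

0.267 per year

(1/N)·dN/dt = r(1 − N/K) = 0.403 × (1 − 277/822).
= 0.403 × 0.66302 = 0.2672.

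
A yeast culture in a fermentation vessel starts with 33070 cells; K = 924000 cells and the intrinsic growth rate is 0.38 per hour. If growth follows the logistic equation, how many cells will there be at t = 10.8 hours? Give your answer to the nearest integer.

639580 cells

A = (K − N₀)/N₀ = (924000 − 33070)/33070 = 26.941.
N(t) = K/(1 + A·e^(−rt)) = 924000/(1 + 26.941×e^(−0.38×10.8)).
e^(−4.104) = 0.016507; denominator = 1 + 26.941×0.016507 = 1.4447.
N = 924000/1.4447 = 639580.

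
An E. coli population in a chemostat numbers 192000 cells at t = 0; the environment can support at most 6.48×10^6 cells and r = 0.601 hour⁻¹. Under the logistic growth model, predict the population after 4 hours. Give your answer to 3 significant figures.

1640000 cells

A = (K − N₀)/N₀ = (6.48×10^6 − 192000)/192000 = 32.75.
N(t) = K/(1 + A·e^(−rt)) = 6.48×10^6/(1 + 32.75×e^(−0.601×4)).
e^(−2.404) = 0.090356; denominator = 1 + 32.75×0.090356 = 3.9592.
N = 6.48×10^6/3.9592 = 1.636714×10^6.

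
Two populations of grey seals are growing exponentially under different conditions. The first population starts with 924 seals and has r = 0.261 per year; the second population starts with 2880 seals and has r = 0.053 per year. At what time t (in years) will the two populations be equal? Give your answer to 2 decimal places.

5.47 years

Set 924·e^(0.261t) = 2880·e^(0.053t).
e^((0.261 − 0.053)t) = 2880/924 → e^(0.208·t) = 3.1169.
0.208·t = ln(3.1169) = 1.1368, so t = 1.1368/0.208 = 5.4655.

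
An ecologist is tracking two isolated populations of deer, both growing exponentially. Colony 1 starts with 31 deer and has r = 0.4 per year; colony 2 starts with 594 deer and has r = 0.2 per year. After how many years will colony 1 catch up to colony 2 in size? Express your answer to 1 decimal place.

14.8 years

Set 31·e^(0.4t) = 594·e^(0.2t).
e^((0.4 − 0.2)t) = 594/31 → e^(0.2·t) = 19.161.
0.2·t = ln(19.161) = 2.9529, so t = 2.9529/0.2 = 14.764.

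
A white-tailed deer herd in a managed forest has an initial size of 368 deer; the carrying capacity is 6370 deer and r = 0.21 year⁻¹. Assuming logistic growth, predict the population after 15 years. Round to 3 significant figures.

3750 deer

A = (K − N₀)/N₀ = (6370 − 368)/368 = 16.31.
N(t) = K/(1 + A·e^(−rt)) = 6370/(1 + 16.31×e^(−0.21×15)).
e^(−3.15) = 0.042852; denominator = 1 + 16.31×0.042852 = 1.6989.
N = 6370/1.6989 = 3749.47.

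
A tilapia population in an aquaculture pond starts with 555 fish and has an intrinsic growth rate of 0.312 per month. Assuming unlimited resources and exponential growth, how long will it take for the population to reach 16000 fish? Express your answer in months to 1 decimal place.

10.8 months

Set N₀·e^(rt) = 16000: e^(0.312·t) = 16000/555 = 28.829.
0.312·t = ln(28.829) = 3.3614, so t = 3.3614/0.312 = 10.774.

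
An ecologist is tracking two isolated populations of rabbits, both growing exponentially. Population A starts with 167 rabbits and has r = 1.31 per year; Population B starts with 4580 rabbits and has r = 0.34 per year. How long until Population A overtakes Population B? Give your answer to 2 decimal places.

Set 167·e^(1.31t) = 4580·e^(0.34t).
e^((1.31 − 0.34)t) = 4580/167 → e^(0.97·t) = 27.425.
0.97·t = ln(27.425) = 3.3115, so t = 3.3115/0.97 = 3.4139.

3.41 years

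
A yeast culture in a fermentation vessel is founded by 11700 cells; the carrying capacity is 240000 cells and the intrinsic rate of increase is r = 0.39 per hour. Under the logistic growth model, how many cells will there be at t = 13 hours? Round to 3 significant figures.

A = (K − N₀)/N₀ = (240000 − 11700)/11700 = 19.513.
N(t) = K/(1 + A·e^(−rt)) = 240000/(1 + 19.513×e^(−0.39×13)).
e^(−5.07) = 0.0062824; denominator = 1 + 19.513×0.0062824 = 1.1226.
N = 240000/1.1226 = 213792.

214000 cells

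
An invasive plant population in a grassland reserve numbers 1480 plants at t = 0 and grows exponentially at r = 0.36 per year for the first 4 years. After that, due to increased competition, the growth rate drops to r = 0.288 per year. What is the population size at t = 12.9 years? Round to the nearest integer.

Phase 1: N(4) = 1480·e^(0.36×4) = 1480·e^1.44 = 6246.63.
Phase 2 runs for 12.9 − 4 = 8.9 years at r = 0.288.
N(12.9) = 6246.63·e^(0.288×8.9) = 6246.63·e^2.563 = 81064.3.

81064 plants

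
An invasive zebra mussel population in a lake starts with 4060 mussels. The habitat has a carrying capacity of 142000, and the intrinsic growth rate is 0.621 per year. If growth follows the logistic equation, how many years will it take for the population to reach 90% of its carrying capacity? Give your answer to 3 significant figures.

9.22 years

A = (K − N₀)/N₀ = (142000 − 4060)/4060 = 33.975.
Solve 142000/(1 + 33.975·e^(−0.621t)) = 127800: 1 + 33.975·e^(−0.621t) = 1.1111, so e^(−0.621t) = 0.00327034.
−0.621·t = ln(0.00327034) = -5.7229, so t = 5.7229/0.621 = 9.2156.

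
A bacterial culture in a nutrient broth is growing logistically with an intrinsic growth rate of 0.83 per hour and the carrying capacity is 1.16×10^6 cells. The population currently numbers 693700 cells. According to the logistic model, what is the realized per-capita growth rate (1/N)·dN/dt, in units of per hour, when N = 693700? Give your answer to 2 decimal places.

(1/N)·dN/dt = r(1 − N/K) = 0.83 × (1 − 693700/1.16×10^6).
= 0.83 × 0.40198 = 0.33365.

0.33 per hour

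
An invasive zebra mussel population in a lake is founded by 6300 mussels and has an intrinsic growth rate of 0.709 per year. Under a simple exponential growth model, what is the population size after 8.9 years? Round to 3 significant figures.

N(t) = N₀·e^(rt) = 6300 × e^(0.709×8.9) = 6300 × e^6.31.
e^6.31 ≈ 550.1, so N ≈ 6300 × 550.1 = 3.46563×10^6.

3470000 mussels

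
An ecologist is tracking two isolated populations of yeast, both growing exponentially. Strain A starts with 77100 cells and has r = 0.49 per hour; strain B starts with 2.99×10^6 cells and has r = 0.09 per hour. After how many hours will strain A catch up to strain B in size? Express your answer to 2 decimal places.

9.14 hours

Set 77100·e^(0.49t) = 2.99×10^6·e^(0.09t).
e^((0.49 − 0.09)t) = 2.99×10^6/77100 → e^(0.4·t) = 38.781.
0.4·t = ln(38.781) = 3.6579, so t = 3.6579/0.4 = 9.1448.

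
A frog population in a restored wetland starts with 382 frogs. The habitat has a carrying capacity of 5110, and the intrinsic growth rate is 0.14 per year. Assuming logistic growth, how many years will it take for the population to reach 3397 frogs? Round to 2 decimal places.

A = (K − N₀)/N₀ = (5110 − 382)/382 = 12.377.
Solve 5110/(1 + 12.377·e^(−0.14t)) = 3397: 1 + 12.377·e^(−0.14t) = 1.5043, so e^(−0.14t) = 0.0407425.
−0.14·t = ln(0.0407425) = -3.2005, so t = 3.2005/0.14 = 22.861.

22.86 years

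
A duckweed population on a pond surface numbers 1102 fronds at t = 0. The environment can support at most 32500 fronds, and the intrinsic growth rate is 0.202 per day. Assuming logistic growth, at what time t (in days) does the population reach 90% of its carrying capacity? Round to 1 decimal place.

27.5 days

A = (K − N₀)/N₀ = (32500 − 1102)/1102 = 28.492.
Solve 32500/(1 + 28.492·e^(−0.202t)) = 29250: 1 + 28.492·e^(−0.202t) = 1.1111, so e^(−0.202t) = 0.00389975.
−0.202·t = ln(0.00389975) = -5.5468, so t = 5.5468/0.202 = 27.46.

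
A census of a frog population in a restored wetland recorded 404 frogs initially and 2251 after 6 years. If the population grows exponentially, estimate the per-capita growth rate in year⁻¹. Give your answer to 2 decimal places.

0.29 per year

From N(t) = N₀·e^(rt): e^(r·6) = 2251/404 = 5.5718.
r·6 = ln(5.5718) = 1.7177, so r = 1.7177/6 = 0.28629.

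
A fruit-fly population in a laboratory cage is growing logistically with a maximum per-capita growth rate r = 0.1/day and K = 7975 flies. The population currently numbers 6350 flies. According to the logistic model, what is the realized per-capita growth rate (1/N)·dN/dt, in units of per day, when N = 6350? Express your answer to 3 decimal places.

0.020 per day

(1/N)·dN/dt = r(1 − N/K) = 0.1 × (1 − 6350/7975).
= 0.1 × 0.20376 = 0.020376.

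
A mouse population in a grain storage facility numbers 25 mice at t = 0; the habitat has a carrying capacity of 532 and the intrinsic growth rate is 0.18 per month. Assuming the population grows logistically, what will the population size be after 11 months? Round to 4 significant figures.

A = (K − N₀)/N₀ = (532 − 25)/25 = 20.28.
N(t) = K/(1 + A·e^(−rt)) = 532/(1 + 20.28×e^(−0.18×11)).
e^(−1.98) = 0.13807; denominator = 1 + 20.28×0.13807 = 3.8.
N = 532/3.8 = 139.998.

140.0 mice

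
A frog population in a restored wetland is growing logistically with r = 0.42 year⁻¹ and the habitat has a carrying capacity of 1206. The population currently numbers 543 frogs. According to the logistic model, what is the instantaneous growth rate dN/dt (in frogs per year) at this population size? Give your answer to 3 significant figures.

dN/dt = rN(1 − N/K) = 0.42 × 543 × (1 − 543/1206).
1 − 543/1206 = 0.54975; dN/dt = 0.42 × 543 × 0.54975 = 125.38.

125 frogs per year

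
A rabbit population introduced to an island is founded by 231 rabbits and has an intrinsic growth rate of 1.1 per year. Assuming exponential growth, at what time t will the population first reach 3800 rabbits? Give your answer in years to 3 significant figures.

2.55 years

Set N₀·e^(rt) = 3800: e^(1.1·t) = 3800/231 = 16.45.
1.1·t = ln(16.45) = 2.8003, so t = 2.8003/1.1 = 2.5458.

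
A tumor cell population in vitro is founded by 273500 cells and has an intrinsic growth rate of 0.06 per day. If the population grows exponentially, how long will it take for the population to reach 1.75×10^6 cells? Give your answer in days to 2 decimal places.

Set N₀·e^(rt) = 1.75×10^6: e^(0.06·t) = 1.75×10^6/273500 = 6.3985.
0.06·t = ln(6.3985) = 1.8561, so t = 1.8561/0.06 = 30.934.

30.93 days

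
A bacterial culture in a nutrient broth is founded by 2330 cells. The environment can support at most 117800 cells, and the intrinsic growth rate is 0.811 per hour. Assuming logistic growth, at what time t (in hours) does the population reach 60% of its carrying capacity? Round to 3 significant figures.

5.31 hours

A = (K − N₀)/N₀ = (117800 − 2330)/2330 = 49.558.
Solve 117800/(1 + 49.558·e^(−0.811t)) = 70680: 1 + 49.558·e^(−0.811t) = 1.6667, so e^(−0.811t) = 0.0134523.
−0.811·t = ln(0.0134523) = -4.3086, so t = 4.3086/0.811 = 5.3127.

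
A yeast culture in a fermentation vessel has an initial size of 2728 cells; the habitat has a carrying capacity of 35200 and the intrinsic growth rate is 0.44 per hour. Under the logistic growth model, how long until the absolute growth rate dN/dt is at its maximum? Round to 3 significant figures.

Logistic growth is fastest at N = K/2 = 17600.
A = (K − N₀)/N₀ = 11.903. Set K/(1 + A·e^(−rt)) = K/2 → A·e^(−rt) = 1.
e^(−0.44t) = 1/11.903 = 0.0840108, so t = ln(11.903)/0.44 = 2.4768/0.44 = 5.6291.

5.63 hours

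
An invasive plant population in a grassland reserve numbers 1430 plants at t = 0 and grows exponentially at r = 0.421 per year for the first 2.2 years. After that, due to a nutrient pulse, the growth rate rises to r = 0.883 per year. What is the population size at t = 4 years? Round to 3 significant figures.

17700 plants

Phase 1: N(2.2) = 1430·e^(0.421×2.2) = 1430·e^0.9262 = 3610.6.
Phase 2 runs for 4 − 2.2 = 1.8 years at r = 0.883.
N(4) = 3610.6·e^(0.883×1.8) = 3610.6·e^1.589 = 17694.9.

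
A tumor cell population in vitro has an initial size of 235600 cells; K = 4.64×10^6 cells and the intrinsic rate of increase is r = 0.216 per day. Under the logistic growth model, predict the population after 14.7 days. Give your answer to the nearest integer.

A = (K − N₀)/N₀ = (4.64×10^6 − 235600)/235600 = 18.694.
N(t) = K/(1 + A·e^(−rt)) = 4.64×10^6/(1 + 18.694×e^(−0.216×14.7)).
e^(−3.175) = 0.041786; denominator = 1 + 18.694×0.041786 = 1.7812.
N = 4.64×10^6/1.7812 = 2.605045×10^6.

2605045 cells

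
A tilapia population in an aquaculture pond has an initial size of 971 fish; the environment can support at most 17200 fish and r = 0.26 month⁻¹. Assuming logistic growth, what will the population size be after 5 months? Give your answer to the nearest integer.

A = (K − N₀)/N₀ = (17200 − 971)/971 = 16.714.
N(t) = K/(1 + A·e^(−rt)) = 17200/(1 + 16.714×e^(−0.26×5)).
e^(−1.3) = 0.27253; denominator = 1 + 16.714×0.27253 = 5.555.
N = 17200/5.555 = 3096.3.

3096 fish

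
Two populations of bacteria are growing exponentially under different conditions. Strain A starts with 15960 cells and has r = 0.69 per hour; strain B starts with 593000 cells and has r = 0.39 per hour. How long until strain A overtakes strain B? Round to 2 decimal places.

12.05 hours

Set 15960·e^(0.69t) = 593000·e^(0.39t).
e^((0.69 − 0.39)t) = 593000/15960 → e^(0.3·t) = 37.155.
0.3·t = ln(37.155) = 3.6151, so t = 3.6151/0.3 = 12.05.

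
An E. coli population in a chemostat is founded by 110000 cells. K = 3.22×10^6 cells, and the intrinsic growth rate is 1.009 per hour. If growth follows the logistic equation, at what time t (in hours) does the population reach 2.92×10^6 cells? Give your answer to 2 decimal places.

5.57 hours

A = (K − N₀)/N₀ = (3.22×10^6 − 110000)/110000 = 28.273.
Solve 3.22×10^6/(1 + 28.273·e^(−1.009t)) = 2.92×10^6: 1 + 28.273·e^(−1.009t) = 1.1027, so e^(−1.009t) = 0.00363388.
−1.009·t = ln(0.00363388) = -5.6175, so t = 5.6175/1.009 = 5.5673.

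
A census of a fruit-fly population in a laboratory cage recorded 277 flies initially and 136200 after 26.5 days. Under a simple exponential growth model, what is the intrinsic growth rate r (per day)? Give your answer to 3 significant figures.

From N(t) = N₀·e^(rt): e^(r·26.5) = 136200/277 = 491.7.
r·26.5 = ln(491.7) = 6.1979, so r = 6.1979/26.5 = 0.23388.

0.234 per day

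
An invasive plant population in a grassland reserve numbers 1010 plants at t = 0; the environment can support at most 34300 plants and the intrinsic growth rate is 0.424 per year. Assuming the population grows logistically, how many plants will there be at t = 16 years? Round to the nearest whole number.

A = (K − N₀)/N₀ = (34300 − 1010)/1010 = 32.96.
N(t) = K/(1 + A·e^(−rt)) = 34300/(1 + 32.96×e^(−0.424×16)).
e^(−6.784) = 0.0011317; denominator = 1 + 32.96×0.0011317 = 1.0373.
N = 34300/1.0373 = 33066.5.

33067 plants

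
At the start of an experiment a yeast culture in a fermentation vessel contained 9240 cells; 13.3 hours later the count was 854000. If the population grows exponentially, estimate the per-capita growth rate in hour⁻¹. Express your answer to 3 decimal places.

From N(t) = N₀·e^(rt): e^(r·13.3) = 854000/9240 = 92.424.
r·13.3 = ln(92.424) = 4.5264, so r = 4.5264/13.3 = 0.34033.

0.340 per hour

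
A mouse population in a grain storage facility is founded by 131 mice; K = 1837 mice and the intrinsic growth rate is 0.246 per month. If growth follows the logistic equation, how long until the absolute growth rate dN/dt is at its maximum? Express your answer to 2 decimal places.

Logistic growth is fastest at N = K/2 = 918.5.
A = (K − N₀)/N₀ = 13.023. Set K/(1 + A·e^(−rt)) = K/2 → A·e^(−rt) = 1.
e^(−0.246t) = 1/13.023 = 0.0767878, so t = ln(13.023)/0.246 = 2.5667/0.246 = 10.434.

10.43 months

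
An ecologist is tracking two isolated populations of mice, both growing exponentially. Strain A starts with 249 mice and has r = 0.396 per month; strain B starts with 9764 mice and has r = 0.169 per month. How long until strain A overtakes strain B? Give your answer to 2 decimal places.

Set 249·e^(0.396t) = 9764·e^(0.169t).
e^((0.396 − 0.169)t) = 9764/249 → e^(0.227·t) = 39.213.
0.227·t = ln(39.213) = 3.669, so t = 3.669/0.227 = 16.163.

16.16 months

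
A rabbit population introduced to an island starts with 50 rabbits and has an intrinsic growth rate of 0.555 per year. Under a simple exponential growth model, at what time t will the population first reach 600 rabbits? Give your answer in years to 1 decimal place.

Set N₀·e^(rt) = 600: e^(0.555·t) = 600/50 = 12.
0.555·t = ln(12) = 2.4849, so t = 2.4849/0.555 = 4.4773.

4.5 years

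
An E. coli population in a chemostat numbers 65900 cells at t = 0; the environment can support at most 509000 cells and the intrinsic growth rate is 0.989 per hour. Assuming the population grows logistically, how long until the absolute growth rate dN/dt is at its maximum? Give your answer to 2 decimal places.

1.93 hours

Logistic growth is fastest at N = K/2 = 254500.
A = (K − N₀)/N₀ = 6.7238. Set K/(1 + A·e^(−rt)) = K/2 → A·e^(−rt) = 1.
e^(−0.989t) = 1/6.7238 = 0.148725, so t = ln(6.7238)/0.989 = 1.9057/0.989 = 1.9269.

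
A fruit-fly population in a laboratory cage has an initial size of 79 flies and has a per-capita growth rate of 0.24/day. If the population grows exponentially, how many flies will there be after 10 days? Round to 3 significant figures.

871 flies

N(t) = N₀·e^(rt) = 79 × e^(0.24×10) = 79 × e^2.4.
e^2.4 ≈ 11.023, so N ≈ 79 × 11.023 = 870.831.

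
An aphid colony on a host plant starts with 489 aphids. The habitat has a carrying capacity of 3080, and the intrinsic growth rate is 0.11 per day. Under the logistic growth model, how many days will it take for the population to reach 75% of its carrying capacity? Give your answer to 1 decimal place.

25.1 days

A = (K − N₀)/N₀ = (3080 − 489)/489 = 5.2986.
Solve 3080/(1 + 5.2986·e^(−0.11t)) = 2310: 1 + 5.2986·e^(−0.11t) = 1.3333, so e^(−0.11t) = 0.0629101.
−0.11·t = ln(0.0629101) = -2.766, so t = 2.766/0.11 = 25.146.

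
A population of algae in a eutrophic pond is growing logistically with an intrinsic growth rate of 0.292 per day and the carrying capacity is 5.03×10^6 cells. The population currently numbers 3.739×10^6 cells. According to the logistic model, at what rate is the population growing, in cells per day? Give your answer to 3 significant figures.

280000 cells per day

dN/dt = rN(1 − N/K) = 0.292 × 3.739×10^6 × (1 − 3.739×10^6/5.03×10^6).
1 − 3.739×10^6/5.03×10^6 = 0.25666; dN/dt = 0.292 × 3.739×10^6 × 0.25666 = 2.80218×10^5.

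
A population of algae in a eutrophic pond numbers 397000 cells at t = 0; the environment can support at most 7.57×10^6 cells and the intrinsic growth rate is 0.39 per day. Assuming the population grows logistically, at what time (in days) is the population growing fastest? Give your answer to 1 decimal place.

Logistic growth is fastest at N = K/2 = 3.785×10^6.
A = (K − N₀)/N₀ = 18.068. Set K/(1 + A·e^(−rt)) = K/2 → A·e^(−rt) = 1.
e^(−0.39t) = 1/18.068 = 0.0553464, so t = ln(18.068)/0.39 = 2.8941/0.39 = 7.4209.

7.4 days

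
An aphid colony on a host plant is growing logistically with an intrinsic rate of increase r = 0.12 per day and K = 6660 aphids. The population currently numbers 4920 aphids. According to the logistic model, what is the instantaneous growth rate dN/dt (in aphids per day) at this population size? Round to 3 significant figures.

154 aphids per day

dN/dt = rN(1 − N/K) = 0.12 × 4920 × (1 − 4920/6660).
1 − 4920/6660 = 0.26126; dN/dt = 0.12 × 4920 × 0.26126 = 154.25.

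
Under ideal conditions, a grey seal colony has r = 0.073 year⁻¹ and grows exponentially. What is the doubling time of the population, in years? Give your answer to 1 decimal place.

9.5 years

Doubling time t_d = ln(2)/r = 0.6931/0.073 = 9.4952.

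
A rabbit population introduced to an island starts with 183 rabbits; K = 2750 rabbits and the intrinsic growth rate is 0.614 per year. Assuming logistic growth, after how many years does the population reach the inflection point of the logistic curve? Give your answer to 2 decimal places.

4.30 years

Logistic growth is fastest at N = K/2 = 1375.
A = (K − N₀)/N₀ = 14.027. Set K/(1 + A·e^(−rt)) = K/2 → A·e^(−rt) = 1.
e^(−0.614t) = 1/14.027 = 0.0712894, so t = ln(14.027)/0.614 = 2.641/0.614 = 4.3013.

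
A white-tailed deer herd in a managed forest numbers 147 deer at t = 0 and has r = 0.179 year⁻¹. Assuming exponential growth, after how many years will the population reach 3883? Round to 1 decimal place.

Set N₀·e^(rt) = 3883: e^(0.179·t) = 3883/147 = 26.415.
0.179·t = ln(26.415) = 3.2739, so t = 3.2739/0.179 = 18.29.

18.3 years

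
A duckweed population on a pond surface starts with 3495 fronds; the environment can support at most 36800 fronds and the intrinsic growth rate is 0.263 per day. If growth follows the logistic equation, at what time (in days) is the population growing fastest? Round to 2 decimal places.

8.57 days

Logistic growth is fastest at N = K/2 = 18400.
A = (K − N₀)/N₀ = 9.5293. Set K/(1 + A·e^(−rt)) = K/2 → A·e^(−rt) = 1.
e^(−0.263t) = 1/9.5293 = 0.104939, so t = ln(9.5293)/0.263 = 2.2544/0.263 = 8.5718.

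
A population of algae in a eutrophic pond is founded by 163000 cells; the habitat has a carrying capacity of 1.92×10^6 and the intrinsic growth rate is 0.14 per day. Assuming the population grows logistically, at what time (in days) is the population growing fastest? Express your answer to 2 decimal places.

16.98 days

Logistic growth is fastest at N = K/2 = 960000.
A = (K − N₀)/N₀ = 10.779. Set K/(1 + A·e^(−rt)) = K/2 → A·e^(−rt) = 1.
e^(−0.14t) = 1/10.779 = 0.0927718, so t = ln(10.779)/0.14 = 2.3776/0.14 = 16.983.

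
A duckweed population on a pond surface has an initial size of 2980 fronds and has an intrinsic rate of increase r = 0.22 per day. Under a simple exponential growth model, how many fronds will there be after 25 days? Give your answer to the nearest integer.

N(t) = N₀·e^(rt) = 2980 × e^(0.22×25) = 2980 × e^5.5.
e^5.5 ≈ 244.69, so N ≈ 2980 × 244.69 = 729182.

729182 fronds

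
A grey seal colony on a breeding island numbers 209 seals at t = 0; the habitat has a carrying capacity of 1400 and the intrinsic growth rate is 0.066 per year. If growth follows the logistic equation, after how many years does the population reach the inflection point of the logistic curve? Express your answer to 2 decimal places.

Logistic growth is fastest at N = K/2 = 700.
A = (K − N₀)/N₀ = 5.6986. Set K/(1 + A·e^(−rt)) = K/2 → A·e^(−rt) = 1.
e^(−0.066t) = 1/5.6986 = 0.175483, so t = ln(5.6986)/0.066 = 1.7402/0.066 = 26.367.

26.37 years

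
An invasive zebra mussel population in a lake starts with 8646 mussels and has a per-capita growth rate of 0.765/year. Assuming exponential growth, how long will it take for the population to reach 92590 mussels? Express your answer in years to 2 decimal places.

3.10 years

Set N₀·e^(rt) = 92590: e^(0.765·t) = 92590/8646 = 10.709.
0.765·t = ln(10.709) = 2.3711, so t = 2.3711/0.765 = 3.0995.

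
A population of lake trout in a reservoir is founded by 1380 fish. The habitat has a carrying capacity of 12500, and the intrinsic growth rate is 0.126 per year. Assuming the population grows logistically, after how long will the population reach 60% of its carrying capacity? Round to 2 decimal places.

19.78 years

A = (K − N₀)/N₀ = (12500 − 1380)/1380 = 8.058.
Solve 12500/(1 + 8.058·e^(−0.126t)) = 7500: 1 + 8.058·e^(−0.126t) = 1.6667, so e^(−0.126t) = 0.0827338.
−0.126·t = ln(0.0827338) = -2.4921, so t = 2.4921/0.126 = 19.779.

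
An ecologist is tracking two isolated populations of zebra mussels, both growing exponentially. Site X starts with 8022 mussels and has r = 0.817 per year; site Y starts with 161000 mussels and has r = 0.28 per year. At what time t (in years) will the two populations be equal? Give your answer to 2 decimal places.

Set 8022·e^(0.817t) = 161000·e^(0.28t).
e^((0.817 − 0.28)t) = 161000/8022 → e^(0.537·t) = 20.07.
0.537·t = ln(20.07) = 2.9992, so t = 2.9992/0.537 = 5.5851.

5.59 years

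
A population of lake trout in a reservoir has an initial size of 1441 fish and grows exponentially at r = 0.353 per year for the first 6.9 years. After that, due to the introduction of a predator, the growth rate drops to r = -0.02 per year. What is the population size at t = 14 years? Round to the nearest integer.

14283 fish

Phase 1: N(6.9) = 1441·e^(0.353×6.9) = 1441·e^2.436 = 16461.7.
Phase 2 runs for 14 − 6.9 = 7.1 years at r = -0.02.
N(14) = 16461.7·e^(-0.02×7.1) = 16461.7·e^-0.142 = 14282.5.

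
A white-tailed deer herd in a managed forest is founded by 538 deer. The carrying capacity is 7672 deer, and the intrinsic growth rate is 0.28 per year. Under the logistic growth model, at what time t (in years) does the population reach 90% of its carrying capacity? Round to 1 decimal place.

17.1 years

A = (K − N₀)/N₀ = (7672 − 538)/538 = 13.26.
Solve 7672/(1 + 13.26·e^(−0.28t)) = 6904.8: 1 + 13.26·e^(−0.28t) = 1.1111, so e^(−0.28t) = 0.00837928.
−0.28·t = ln(0.00837928) = -4.782, so t = 4.782/0.28 = 17.079.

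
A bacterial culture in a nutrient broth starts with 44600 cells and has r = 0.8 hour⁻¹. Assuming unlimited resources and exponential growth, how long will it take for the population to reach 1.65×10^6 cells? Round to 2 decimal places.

Set N₀·e^(rt) = 1.65×10^6: e^(0.8·t) = 1.65×10^6/44600 = 36.996.
0.8·t = ln(36.996) = 3.6108, so t = 3.6108/0.8 = 4.5135.

4.51 hours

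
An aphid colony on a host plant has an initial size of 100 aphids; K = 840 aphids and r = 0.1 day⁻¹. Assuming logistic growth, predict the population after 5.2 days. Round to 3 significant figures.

A = (K − N₀)/N₀ = (840 − 100)/100 = 7.4.
N(t) = K/(1 + A·e^(−rt)) = 840/(1 + 7.4×e^(−0.1×5.2)).
e^(−0.52) = 0.59452; denominator = 1 + 7.4×0.59452 = 5.3995.
N = 840/5.3995 = 155.571.

156 aphids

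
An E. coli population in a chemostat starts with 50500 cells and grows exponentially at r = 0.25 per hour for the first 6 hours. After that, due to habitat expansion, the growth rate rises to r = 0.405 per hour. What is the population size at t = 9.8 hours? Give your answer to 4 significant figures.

Phase 1: N(6) = 50500·e^(0.25×6) = 50500·e^1.5 = 226325.
Phase 2 runs for 9.8 − 6 = 3.8 hours at r = 0.405.
N(9.8) = 226325·e^(0.405×3.8) = 226325·e^1.539 = 1.05466×10^6.

1055000 cells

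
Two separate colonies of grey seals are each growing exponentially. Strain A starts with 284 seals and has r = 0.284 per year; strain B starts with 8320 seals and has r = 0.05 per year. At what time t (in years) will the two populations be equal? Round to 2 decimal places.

14.43 years

Set 284·e^(0.284t) = 8320·e^(0.05t).
e^((0.284 − 0.05)t) = 8320/284 → e^(0.234·t) = 29.296.
0.234·t = ln(29.296) = 3.3774, so t = 3.3774/0.234 = 14.434.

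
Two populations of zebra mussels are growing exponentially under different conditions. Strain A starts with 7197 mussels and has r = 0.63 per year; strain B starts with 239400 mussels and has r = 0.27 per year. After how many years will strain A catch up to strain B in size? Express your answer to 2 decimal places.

Set 7197·e^(0.63t) = 239400·e^(0.27t).
e^((0.63 − 0.27)t) = 239400/7197 → e^(0.36·t) = 33.264.
0.36·t = ln(33.264) = 3.5045, so t = 3.5045/0.36 = 9.7346.

9.73 years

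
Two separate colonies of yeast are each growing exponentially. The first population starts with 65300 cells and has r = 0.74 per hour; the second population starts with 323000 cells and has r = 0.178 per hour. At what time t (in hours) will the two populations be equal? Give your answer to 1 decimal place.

Set 65300·e^(0.74t) = 323000·e^(0.178t).
e^((0.74 − 0.178)t) = 323000/65300 → e^(0.562·t) = 4.9464.
0.562·t = ln(4.9464) = 1.5987, so t = 1.5987/0.562 = 2.8446.

2.8 hours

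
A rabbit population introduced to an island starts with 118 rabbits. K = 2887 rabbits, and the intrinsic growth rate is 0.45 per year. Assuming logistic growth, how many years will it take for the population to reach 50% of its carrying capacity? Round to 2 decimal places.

7.01 years

A = (K − N₀)/N₀ = (2887 − 118)/118 = 23.466.
Solve 2887/(1 + 23.466·e^(−0.45t)) = 1443.5: 1 + 23.466·e^(−0.45t) = 2, so e^(−0.45t) = 0.0426147.
−0.45·t = ln(0.0426147) = -3.1556, so t = 3.1556/0.45 = 7.0123.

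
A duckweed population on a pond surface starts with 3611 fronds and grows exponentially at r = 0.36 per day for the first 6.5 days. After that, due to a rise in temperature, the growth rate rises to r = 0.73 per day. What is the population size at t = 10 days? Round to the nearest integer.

482502 fronds

Phase 1: N(6.5) = 3611·e^(0.36×6.5) = 3611·e^2.34 = 37486.6.
Phase 2 runs for 10 − 6.5 = 3.5 days at r = 0.73.
N(10) = 37486.6·e^(0.73×3.5) = 37486.6·e^2.555 = 482502.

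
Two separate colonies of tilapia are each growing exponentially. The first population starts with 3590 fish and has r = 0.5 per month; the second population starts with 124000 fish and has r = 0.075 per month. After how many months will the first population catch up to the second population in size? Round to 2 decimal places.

Set 3590·e^(0.5t) = 124000·e^(0.075t).
e^((0.5 − 0.075)t) = 124000/3590 → e^(0.425·t) = 34.54.
0.425·t = ln(34.54) = 3.5421, so t = 3.5421/0.425 = 8.3344.

8.33 months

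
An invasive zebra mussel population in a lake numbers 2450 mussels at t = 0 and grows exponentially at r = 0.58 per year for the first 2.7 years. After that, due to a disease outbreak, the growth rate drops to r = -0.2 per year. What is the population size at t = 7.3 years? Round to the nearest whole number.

4674 mussels

Phase 1: N(2.7) = 2450·e^(0.58×2.7) = 2450·e^1.566 = 11729.3.
Phase 2 runs for 7.3 − 2.7 = 4.6 years at r = -0.2.
N(7.3) = 11729.3·e^(-0.2×4.6) = 11729.3·e^-0.92 = 4674.34.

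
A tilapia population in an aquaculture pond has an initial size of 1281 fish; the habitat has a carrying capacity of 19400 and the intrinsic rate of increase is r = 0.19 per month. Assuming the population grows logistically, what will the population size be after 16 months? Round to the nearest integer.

A = (K − N₀)/N₀ = (19400 − 1281)/1281 = 14.144.
N(t) = K/(1 + A·e^(−rt)) = 19400/(1 + 14.144×e^(−0.19×16)).
e^(−3.04) = 0.047835; denominator = 1 + 14.144×0.047835 = 1.6766.
N = 19400/1.6766 = 11571.1.

11571 fish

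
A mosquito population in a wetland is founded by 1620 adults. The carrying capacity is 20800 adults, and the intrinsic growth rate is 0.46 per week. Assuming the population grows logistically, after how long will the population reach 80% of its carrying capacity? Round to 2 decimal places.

8.39 weeks

A = (K − N₀)/N₀ = (20800 − 1620)/1620 = 11.84.
Solve 20800/(1 + 11.84·e^(−0.46t)) = 16640: 1 + 11.84·e^(−0.46t) = 1.25, so e^(−0.46t) = 0.0211157.
−0.46·t = ln(0.0211157) = -3.8577, so t = 3.8577/0.46 = 8.3864.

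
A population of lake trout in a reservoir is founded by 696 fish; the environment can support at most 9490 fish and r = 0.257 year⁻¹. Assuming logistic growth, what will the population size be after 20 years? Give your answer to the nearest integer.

A = (K − N₀)/N₀ = (9490 − 696)/696 = 12.635.
N(t) = K/(1 + A·e^(−rt)) = 9490/(1 + 12.635×e^(−0.257×20)).
e^(−5.14) = 0.0058577; denominator = 1 + 12.635×0.0058577 = 1.074.
N = 9490/1.074 = 8836.03.

8836 fish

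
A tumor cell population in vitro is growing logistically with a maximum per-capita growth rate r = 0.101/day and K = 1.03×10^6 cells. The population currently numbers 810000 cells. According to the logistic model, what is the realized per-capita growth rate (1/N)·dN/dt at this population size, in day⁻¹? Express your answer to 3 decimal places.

0.022 per day

(1/N)·dN/dt = r(1 − N/K) = 0.101 × (1 − 810000/1.03×10^6).
= 0.101 × 0.21359 = 0.021573.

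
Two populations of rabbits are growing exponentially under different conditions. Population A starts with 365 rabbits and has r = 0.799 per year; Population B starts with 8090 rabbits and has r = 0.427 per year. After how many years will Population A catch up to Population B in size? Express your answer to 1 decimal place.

Set 365·e^(0.799t) = 8090·e^(0.427t).
e^((0.799 − 0.427)t) = 8090/365 → e^(0.372·t) = 22.164.
0.372·t = ln(22.164) = 3.0985, so t = 3.0985/0.372 = 8.3293.

8.3 years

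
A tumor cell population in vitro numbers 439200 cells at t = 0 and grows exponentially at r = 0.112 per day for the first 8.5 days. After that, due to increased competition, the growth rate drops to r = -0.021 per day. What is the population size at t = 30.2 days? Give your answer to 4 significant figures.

721400 cells

Phase 1: N(8.5) = 439200·e^(0.112×8.5) = 439200·e^0.952 = 1.137917×10^6.
Phase 2 runs for 30.2 − 8.5 = 21.7 days at r = -0.021.
N(30.2) = 1.137917×10^6·e^(-0.021×21.7) = 1.137917×10^6·e^-0.4557 = 721444.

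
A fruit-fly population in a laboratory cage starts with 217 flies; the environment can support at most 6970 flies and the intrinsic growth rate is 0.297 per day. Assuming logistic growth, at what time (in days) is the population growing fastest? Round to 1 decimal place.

11.6 days

Logistic growth is fastest at N = K/2 = 3485.
A = (K − N₀)/N₀ = 31.12. Set K/(1 + A·e^(−rt)) = K/2 → A·e^(−rt) = 1.
e^(−0.297t) = 1/31.12 = 0.0321339, so t = ln(31.12)/0.297 = 3.4378/0.297 = 11.575.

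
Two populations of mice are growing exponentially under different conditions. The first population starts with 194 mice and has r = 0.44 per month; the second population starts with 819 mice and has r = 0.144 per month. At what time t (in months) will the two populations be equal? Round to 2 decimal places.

4.87 months

Set 194·e^(0.44t) = 819·e^(0.144t).
e^((0.44 − 0.144)t) = 819/194 → e^(0.296·t) = 4.2216.
0.296·t = ln(4.2216) = 1.4402, so t = 1.4402/0.296 = 4.8656.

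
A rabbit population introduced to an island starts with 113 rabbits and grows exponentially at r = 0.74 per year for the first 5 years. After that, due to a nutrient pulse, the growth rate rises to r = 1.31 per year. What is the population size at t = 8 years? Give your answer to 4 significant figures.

Phase 1: N(5) = 113·e^(0.74×5) = 113·e^3.7 = 4570.55.
Phase 2 runs for 8 − 5 = 3 years at r = 1.31.
N(8) = 4570.55·e^(1.31×3) = 4570.55·e^3.93 = 232673.

232700 rabbits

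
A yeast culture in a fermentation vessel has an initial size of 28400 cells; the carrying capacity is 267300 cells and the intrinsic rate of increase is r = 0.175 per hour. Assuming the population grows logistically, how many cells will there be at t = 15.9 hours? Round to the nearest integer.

A = (K − N₀)/N₀ = (267300 − 28400)/28400 = 8.412.
N(t) = K/(1 + A·e^(−rt)) = 267300/(1 + 8.412×e^(−0.175×15.9)).
e^(−2.782) = 0.061884; denominator = 1 + 8.412×0.061884 = 1.5206.
N = 267300/1.5206 = 175790.

175790 cells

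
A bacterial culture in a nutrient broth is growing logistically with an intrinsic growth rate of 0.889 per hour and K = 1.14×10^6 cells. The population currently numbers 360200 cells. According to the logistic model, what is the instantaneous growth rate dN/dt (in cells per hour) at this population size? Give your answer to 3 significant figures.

dN/dt = rN(1 − N/K) = 0.889 × 360200 × (1 − 360200/1.14×10^6).
1 − 360200/1.14×10^6 = 0.68404; dN/dt = 0.889 × 360200 × 0.68404 = 2.1904×10^5.

219000 cells per hour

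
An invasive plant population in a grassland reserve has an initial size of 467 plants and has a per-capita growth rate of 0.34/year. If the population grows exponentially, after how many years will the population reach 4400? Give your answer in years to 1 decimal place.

6.6 years

Set N₀·e^(rt) = 4400: e^(0.34·t) = 4400/467 = 9.4218.
0.34·t = ln(9.4218) = 2.243, so t = 2.243/0.34 = 6.5971.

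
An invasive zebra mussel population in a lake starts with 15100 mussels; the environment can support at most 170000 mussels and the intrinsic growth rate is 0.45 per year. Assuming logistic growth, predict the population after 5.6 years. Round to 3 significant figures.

93100 mussels

A = (K − N₀)/N₀ = (170000 − 15100)/15100 = 10.258.
N(t) = K/(1 + A·e^(−rt)) = 170000/(1 + 10.258×e^(−0.45×5.6)).
e^(−2.52) = 0.08046; denominator = 1 + 10.258×0.08046 = 1.8254.
N = 170000/1.8254 = 93131.4.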